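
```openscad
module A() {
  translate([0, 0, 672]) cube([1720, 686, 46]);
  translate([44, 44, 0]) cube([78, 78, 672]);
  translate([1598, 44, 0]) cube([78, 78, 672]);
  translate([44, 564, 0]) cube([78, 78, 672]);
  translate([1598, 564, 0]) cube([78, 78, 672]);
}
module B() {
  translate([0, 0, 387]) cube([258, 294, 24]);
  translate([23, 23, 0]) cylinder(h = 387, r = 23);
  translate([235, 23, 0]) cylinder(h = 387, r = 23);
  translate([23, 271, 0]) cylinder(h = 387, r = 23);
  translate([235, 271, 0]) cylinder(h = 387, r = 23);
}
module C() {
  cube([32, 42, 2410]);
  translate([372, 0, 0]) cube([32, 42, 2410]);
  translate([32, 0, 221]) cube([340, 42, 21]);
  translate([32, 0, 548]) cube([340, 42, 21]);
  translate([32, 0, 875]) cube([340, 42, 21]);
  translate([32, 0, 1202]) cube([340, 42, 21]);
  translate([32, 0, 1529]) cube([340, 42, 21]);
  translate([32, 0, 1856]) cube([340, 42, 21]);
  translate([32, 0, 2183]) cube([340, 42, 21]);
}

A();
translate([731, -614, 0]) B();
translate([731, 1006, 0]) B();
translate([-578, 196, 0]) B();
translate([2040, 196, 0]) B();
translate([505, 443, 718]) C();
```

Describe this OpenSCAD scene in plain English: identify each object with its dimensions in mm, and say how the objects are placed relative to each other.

A is a table: top 1720 mm (x) × 686 mm (y), 46 mm thick, upper face at z = 718 mm, on four 78×78 mm square legs, each inset 44 mm from the nearest pair of top edges, running from z = 0 to the bottom of the top.

B is a four-legged stool. The seat is 258×294 mm, 24 mm thick, top at z = 411 mm. It stands on four round legs, each 46 mm in diameter, from z = 0 to the seat underside, each leg's axis is inset half a diameter from the nearest pair of seat edges (so the leg's bounding box is flush with the corner).

C is a straight ladder. Two 32×42 mm vertical rails, 2410 mm tall, stand 404 mm apart (outside-to-outside) with their front faces coplanar on the −y side. 7 rungs, each 42 mm deep and 21 mm tall, span between the inner faces of the rails, front faces flush with the rails. The lowest rung's underside is at z = 221 mm and rungs are spaced 327 mm apart (underside to underside).

Four stools sit around the table at the −y, +y, −x, +x sides. The ladder is on top of the table.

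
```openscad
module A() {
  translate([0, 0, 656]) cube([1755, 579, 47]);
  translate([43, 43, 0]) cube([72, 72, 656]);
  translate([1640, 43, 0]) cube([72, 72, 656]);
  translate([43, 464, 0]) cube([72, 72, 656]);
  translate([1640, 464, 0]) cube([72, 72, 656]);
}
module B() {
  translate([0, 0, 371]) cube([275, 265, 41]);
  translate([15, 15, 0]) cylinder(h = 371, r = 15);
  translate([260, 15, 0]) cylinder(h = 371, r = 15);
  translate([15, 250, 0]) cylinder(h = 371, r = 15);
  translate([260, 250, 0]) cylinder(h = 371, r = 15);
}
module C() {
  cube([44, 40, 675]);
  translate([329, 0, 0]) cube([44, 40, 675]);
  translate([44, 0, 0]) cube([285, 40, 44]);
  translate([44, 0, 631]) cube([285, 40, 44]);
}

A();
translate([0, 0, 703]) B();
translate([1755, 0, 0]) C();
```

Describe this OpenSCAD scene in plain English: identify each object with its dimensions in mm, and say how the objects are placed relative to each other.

A is a table with a 1755×579 mm rectangular top, 47 mm thick, top surface at z = 703 mm, supported by four 72×72 mm square legs, each inset 43 mm from the nearest pair of top edges, running from the floor.

B is a four-legged stool. The seat is 275×265 mm, 41 mm thick, top at z = 412 mm. It stands on four round legs, each 30 mm in diameter, from z = 0 to the seat underside, each leg's axis is inset half a diameter from the nearest pair of seat edges (so the leg's bounding box is flush with the corner).

C is a rectangular picture frame lying in the x–z plane (depth along y). The opening is 285 mm wide (x) by 587 mm tall (z), surrounded by a border 44 mm wide on all four sides. The frame is 40 mm deep and is made of two full-height vertical stiles with two horizontal rails fitted between them.

The stool is on top of the table. The picture frame is against the table's +x side, with their −y faces flush.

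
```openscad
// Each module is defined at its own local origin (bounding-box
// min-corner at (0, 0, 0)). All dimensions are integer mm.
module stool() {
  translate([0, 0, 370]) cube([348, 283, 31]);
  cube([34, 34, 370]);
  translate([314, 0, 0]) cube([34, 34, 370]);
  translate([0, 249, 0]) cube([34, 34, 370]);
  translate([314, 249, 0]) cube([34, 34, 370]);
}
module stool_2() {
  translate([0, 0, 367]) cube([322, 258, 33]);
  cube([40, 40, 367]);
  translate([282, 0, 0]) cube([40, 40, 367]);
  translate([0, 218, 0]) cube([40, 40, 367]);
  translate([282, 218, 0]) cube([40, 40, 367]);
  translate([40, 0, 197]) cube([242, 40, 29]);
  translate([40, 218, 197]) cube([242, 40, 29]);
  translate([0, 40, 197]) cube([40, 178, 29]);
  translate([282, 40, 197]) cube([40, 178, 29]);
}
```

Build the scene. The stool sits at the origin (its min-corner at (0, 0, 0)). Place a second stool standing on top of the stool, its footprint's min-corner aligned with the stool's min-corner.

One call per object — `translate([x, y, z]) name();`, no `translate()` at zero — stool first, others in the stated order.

stool();
translate([0, 0, 401]) stool_2();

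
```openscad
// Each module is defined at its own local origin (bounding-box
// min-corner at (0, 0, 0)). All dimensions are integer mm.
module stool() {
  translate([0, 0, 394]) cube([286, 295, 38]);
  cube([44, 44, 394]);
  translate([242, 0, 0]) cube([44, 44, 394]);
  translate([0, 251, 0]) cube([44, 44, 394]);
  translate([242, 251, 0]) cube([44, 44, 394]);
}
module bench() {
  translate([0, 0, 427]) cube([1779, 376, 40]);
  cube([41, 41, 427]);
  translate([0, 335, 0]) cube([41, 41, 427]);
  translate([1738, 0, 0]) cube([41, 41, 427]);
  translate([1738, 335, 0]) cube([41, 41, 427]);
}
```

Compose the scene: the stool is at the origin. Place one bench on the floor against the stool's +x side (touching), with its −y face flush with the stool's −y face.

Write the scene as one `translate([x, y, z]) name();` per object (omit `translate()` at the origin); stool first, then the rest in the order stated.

stool();
translate([286, 0, 0]) bench();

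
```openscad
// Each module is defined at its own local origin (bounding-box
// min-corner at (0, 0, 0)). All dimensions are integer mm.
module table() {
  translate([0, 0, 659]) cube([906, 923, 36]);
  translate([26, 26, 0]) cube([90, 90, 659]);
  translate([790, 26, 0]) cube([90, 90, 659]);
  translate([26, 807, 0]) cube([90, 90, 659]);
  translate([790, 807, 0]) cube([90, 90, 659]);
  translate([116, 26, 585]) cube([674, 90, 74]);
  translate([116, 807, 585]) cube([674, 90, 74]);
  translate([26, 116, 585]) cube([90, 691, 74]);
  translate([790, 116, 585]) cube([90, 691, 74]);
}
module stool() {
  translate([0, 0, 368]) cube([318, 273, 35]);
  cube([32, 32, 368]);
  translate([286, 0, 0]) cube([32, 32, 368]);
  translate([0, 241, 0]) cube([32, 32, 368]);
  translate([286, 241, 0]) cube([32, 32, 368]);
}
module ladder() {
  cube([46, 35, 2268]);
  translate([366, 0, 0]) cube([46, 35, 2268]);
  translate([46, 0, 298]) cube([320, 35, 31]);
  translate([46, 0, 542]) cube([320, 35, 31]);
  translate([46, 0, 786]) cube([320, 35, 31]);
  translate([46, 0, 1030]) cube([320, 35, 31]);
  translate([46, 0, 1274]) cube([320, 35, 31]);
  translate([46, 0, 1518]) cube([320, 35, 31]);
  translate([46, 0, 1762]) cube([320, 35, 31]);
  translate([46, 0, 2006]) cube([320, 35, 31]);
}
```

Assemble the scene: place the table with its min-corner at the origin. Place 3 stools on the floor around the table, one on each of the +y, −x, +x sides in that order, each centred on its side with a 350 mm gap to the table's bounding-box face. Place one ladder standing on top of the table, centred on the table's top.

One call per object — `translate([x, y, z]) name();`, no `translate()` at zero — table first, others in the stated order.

table();
translate([294, 1273, 0]) stool();
translate([-668, 325, 0]) stool();
translate([1256, 325, 0]) stool();
translate([247, 444, 695]) ladder();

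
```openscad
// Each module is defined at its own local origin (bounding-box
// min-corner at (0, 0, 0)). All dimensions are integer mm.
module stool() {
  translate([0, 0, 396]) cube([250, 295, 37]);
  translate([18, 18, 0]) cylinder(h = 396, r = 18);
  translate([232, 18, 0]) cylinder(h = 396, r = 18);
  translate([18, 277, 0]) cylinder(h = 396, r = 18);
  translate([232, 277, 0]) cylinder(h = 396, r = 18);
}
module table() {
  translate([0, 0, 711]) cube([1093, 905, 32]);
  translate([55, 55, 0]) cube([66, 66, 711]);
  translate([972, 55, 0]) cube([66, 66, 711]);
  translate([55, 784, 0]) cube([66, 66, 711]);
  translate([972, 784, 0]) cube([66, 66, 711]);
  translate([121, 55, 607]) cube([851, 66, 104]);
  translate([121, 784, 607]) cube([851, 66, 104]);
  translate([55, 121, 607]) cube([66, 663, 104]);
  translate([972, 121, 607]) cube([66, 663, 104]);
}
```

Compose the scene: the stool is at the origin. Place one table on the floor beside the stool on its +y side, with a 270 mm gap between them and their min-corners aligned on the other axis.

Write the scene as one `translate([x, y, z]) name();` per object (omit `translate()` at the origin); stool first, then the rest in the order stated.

stool();
translate([0, 565, 0]) table();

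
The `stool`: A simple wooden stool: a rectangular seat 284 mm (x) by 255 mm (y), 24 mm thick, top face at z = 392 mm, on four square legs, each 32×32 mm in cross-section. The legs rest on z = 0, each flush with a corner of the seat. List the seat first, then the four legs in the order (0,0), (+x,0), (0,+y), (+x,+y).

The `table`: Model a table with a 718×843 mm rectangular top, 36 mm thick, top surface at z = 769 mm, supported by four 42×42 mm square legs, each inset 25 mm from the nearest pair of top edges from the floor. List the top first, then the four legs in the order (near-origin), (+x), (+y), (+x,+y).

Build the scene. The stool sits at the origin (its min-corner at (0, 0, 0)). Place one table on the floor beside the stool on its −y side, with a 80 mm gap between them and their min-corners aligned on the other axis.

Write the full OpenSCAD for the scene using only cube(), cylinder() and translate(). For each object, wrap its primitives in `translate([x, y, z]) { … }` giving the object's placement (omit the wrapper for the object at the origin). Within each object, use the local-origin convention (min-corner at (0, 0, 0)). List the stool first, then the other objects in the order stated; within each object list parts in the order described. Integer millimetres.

translate([0, 0, 368]) cube([284, 255, 24]);
cube([32, 32, 368]);
translate([252, 0, 0]) cube([32, 32, 368]);
translate([0, 223, 0]) cube([32, 32, 368]);
translate([252, 223, 0]) cube([32, 32, 368]);
translate([0, -923, 0]) {
  translate([0, 0, 733]) cube([718, 843, 36]);
  translate([25, 25, 0]) cube([42, 42, 733]);
  translate([651, 25, 0]) cube([42, 42, 733]);
  translate([25, 776, 0]) cube([42, 42, 733]);
  translate([651, 776, 0]) cube([42, 42, 733]);
}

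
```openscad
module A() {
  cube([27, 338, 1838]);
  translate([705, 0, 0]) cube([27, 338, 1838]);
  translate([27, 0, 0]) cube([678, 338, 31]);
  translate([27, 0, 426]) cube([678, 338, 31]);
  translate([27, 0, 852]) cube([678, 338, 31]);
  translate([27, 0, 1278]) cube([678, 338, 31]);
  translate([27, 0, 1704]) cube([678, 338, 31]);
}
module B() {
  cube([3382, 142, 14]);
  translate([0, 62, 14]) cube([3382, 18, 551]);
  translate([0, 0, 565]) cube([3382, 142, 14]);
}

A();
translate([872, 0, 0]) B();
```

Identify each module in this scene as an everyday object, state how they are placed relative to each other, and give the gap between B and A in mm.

A is a bookshelf. B is an I-beam. The I-beam is on the floor beside the bookshelf on its +x side. The gap between the I-beam and the bookshelf is 140 mm.

The I-beam's nearest face is 140 mm from the bookshelf's +x face.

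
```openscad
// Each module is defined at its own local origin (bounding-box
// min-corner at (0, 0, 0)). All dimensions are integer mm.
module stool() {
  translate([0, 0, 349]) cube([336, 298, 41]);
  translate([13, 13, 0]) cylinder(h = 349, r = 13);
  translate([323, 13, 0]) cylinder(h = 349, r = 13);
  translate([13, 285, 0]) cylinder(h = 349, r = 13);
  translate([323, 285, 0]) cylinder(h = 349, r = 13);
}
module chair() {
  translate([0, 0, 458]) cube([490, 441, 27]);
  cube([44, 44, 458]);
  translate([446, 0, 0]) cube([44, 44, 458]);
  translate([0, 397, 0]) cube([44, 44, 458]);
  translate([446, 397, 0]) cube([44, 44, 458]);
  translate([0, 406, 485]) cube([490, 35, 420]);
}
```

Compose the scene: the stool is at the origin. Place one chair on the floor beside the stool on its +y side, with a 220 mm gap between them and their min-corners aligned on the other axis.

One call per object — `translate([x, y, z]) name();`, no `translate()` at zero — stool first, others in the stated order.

stool();
translate([0, 518, 0]) chair();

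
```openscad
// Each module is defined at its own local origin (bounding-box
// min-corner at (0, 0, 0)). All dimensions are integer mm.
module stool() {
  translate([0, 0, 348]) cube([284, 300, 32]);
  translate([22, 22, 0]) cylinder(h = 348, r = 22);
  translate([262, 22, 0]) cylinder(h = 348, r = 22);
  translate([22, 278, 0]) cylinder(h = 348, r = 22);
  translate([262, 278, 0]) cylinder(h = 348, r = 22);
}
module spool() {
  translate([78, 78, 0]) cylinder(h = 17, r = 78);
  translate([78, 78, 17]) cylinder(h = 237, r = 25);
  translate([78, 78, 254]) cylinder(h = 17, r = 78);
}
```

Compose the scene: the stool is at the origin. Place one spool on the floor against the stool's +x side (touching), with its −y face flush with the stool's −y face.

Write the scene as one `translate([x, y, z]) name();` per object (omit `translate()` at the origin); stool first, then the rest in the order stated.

stool();
translate([284, 0, 0]) spool();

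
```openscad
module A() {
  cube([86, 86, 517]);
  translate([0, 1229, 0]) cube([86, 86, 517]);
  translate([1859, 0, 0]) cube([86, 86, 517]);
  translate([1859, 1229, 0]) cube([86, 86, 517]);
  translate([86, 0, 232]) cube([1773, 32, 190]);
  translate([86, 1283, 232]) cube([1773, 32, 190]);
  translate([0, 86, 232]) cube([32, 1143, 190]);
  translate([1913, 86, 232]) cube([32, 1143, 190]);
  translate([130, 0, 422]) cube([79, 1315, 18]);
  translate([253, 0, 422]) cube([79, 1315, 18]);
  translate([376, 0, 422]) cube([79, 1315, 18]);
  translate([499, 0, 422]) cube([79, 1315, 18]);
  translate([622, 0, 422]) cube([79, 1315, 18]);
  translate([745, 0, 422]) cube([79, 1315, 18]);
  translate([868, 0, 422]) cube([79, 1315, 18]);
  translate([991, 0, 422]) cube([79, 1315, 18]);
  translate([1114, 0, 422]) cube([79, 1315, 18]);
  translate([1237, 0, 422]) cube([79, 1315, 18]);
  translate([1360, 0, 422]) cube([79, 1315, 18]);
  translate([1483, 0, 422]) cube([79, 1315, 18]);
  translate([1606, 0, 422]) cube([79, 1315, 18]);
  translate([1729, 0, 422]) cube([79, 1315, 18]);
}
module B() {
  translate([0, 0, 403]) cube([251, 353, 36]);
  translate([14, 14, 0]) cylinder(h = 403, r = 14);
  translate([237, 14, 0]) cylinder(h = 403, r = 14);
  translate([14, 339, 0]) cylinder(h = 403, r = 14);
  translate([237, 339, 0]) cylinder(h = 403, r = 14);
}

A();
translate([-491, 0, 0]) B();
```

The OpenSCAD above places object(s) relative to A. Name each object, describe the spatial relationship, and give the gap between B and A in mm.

The stool's nearest face is 240 mm from the bed frame's −x face.

A is a bed frame. B is a stool. The stool is on the floor beside the bed frame on its −x side. The gap between the stool and the bed frame is 240 mm.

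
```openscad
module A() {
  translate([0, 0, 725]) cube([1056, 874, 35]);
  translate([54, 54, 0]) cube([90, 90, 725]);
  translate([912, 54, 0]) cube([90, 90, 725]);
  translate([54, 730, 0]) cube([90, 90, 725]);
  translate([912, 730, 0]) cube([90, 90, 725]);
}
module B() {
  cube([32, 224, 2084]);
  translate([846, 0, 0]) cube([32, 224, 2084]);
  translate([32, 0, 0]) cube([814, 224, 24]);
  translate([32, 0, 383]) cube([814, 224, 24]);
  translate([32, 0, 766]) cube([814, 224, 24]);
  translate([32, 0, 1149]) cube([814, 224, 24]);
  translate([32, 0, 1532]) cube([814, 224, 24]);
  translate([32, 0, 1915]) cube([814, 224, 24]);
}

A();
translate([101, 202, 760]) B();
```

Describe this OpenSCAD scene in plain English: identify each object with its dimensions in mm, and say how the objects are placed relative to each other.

A is a table: top 1056 mm (x) × 874 mm (y), 35 mm thick, upper face at z = 760 mm, on four 90×90 mm square legs, each inset 54 mm from the nearest pair of top edges, running from z = 0 to the bottom of the top.

B is a bookshelf 878 mm wide overall, 224 mm deep and 2084 mm tall. The two sides are 32 mm thick vertical panels. 6 horizontal shelves of 24 mm thickness span between the inner faces of the sides; the lowest shelf sits on the floor and shelves are stacked with a clear vertical gap of 359 mm between each pair.

The bookshelf is on top of the table.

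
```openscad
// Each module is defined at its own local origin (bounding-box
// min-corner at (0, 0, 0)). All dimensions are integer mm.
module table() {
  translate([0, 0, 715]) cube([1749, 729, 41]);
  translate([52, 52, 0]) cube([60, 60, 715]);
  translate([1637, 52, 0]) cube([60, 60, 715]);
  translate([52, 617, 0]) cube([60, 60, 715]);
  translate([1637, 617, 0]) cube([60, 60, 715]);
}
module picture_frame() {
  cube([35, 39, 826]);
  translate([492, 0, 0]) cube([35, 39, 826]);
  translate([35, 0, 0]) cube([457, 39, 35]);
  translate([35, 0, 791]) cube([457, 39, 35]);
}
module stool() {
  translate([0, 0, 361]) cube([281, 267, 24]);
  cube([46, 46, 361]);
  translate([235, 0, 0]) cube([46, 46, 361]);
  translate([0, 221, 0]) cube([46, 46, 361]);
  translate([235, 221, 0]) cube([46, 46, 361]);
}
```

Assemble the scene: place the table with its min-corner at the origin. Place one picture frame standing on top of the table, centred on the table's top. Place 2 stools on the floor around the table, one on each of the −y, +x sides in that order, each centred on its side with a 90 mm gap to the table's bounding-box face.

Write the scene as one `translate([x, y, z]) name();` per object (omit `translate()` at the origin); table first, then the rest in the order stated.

table();
translate([611, 345, 756]) picture_frame();
translate([734, -357, 0]) stool();
translate([1839, 231, 0]) stool();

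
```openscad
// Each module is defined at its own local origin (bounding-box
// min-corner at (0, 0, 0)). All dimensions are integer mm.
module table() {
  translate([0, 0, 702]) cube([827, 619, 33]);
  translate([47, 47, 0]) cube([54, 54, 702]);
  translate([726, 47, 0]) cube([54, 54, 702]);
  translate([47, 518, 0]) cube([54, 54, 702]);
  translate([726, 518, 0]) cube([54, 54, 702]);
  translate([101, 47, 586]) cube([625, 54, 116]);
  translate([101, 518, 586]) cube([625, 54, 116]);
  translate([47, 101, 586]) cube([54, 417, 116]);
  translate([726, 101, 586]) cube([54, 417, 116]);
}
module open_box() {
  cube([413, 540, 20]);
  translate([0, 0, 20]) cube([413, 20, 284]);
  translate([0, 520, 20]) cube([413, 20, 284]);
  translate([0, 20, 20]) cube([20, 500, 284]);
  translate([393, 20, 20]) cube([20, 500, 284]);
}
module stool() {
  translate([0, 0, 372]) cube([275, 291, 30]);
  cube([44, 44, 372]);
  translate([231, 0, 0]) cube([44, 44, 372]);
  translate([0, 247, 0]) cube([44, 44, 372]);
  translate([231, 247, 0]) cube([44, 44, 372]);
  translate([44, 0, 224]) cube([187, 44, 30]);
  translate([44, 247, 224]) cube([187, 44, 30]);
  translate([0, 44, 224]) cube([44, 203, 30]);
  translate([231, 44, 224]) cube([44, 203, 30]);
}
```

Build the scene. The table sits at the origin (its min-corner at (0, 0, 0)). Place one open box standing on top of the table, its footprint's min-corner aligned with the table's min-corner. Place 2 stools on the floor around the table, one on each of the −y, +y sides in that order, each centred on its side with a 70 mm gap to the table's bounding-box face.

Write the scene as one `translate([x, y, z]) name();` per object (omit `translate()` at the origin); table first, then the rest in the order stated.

table();
translate([0, 0, 735]) open_box();
translate([276, -361, 0]) stool();
translate([276, 689, 0]) stool();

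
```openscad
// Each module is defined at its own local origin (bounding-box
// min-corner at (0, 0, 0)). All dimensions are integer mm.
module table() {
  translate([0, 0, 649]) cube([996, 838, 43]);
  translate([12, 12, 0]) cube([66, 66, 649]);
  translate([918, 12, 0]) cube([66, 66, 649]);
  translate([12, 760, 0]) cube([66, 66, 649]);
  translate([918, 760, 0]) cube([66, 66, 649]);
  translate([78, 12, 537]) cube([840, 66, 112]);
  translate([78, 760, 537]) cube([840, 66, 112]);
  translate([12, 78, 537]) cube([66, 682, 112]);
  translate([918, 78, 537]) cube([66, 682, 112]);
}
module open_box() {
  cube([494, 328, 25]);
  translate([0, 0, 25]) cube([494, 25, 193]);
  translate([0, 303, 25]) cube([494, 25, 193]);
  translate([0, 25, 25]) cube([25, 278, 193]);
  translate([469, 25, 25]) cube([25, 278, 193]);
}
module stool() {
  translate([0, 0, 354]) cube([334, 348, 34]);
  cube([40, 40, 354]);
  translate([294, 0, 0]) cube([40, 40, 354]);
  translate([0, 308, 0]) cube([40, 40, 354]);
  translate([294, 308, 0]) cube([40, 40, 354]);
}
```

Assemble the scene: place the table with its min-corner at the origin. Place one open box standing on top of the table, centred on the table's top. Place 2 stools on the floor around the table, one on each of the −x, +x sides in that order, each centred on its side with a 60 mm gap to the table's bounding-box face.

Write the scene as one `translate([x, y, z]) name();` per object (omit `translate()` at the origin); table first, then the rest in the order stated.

table();
translate([251, 255, 692]) open_box();
translate([-394, 245, 0]) stool();
translate([1056, 245, 0]) stool();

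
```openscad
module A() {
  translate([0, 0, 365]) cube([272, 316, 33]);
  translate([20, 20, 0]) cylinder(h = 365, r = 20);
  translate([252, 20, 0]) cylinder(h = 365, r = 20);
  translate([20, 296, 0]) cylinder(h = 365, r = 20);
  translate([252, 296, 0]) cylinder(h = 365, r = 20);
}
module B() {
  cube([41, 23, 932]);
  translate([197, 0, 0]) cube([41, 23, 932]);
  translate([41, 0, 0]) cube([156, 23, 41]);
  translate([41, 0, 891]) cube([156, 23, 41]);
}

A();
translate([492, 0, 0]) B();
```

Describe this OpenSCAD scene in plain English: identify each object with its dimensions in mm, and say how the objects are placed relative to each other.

A is a four-legged stool. The seat is a 272×316×33 mm slab whose top surface is at z = 398 mm; four round legs, each 40 mm in diameter, run from the floor (z = 0) to the underside of the seat, each leg's axis is inset half a diameter from the nearest pair of seat edges (so the leg's bounding box is flush with the corner).

B is a picture frame with a 156×850 mm rectangular opening (x by z) and a uniform 41 mm border on every side. Frame depth is 23 mm along y. It is built from two vertical stiles running the full outside height and two horizontal rails spanning the gap between the stiles.

The picture frame is on the floor beside the stool on its +x side.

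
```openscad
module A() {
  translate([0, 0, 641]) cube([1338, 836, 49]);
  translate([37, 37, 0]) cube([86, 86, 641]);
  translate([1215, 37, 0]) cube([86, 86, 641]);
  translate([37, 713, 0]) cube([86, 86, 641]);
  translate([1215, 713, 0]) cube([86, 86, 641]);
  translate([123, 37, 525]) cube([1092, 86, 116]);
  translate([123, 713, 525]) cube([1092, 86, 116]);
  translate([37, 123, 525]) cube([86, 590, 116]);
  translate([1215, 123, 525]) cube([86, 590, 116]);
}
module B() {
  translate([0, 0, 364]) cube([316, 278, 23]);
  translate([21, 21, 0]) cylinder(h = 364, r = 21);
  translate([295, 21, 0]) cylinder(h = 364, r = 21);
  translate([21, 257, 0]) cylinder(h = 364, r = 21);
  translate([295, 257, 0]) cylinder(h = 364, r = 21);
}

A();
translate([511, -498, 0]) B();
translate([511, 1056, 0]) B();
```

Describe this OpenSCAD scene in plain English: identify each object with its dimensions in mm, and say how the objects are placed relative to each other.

A is a table: top 1338 mm (x) × 836 mm (y), 49 mm thick, upper face at z = 690 mm, on four 86×86 mm square legs, each inset 37 mm from the nearest pair of top edges, running from z = 0 to the bottom of the top. Four apron rails, 86 mm thick and 116 mm tall, run between adjacent legs with their top edges flush with the underside of the top and their outer faces flush with the legs' outer faces.

B is a simple wooden stool: a rectangular seat 316 mm (x) by 278 mm (y), 23 mm thick, top face at z = 387 mm, on four round legs, each 42 mm in diameter. The legs rest on z = 0, each leg's axis is inset half a diameter from the nearest pair of seat edges (so the leg's bounding box is flush with the corner).

Two stools sit around the table at the −y, +y sides.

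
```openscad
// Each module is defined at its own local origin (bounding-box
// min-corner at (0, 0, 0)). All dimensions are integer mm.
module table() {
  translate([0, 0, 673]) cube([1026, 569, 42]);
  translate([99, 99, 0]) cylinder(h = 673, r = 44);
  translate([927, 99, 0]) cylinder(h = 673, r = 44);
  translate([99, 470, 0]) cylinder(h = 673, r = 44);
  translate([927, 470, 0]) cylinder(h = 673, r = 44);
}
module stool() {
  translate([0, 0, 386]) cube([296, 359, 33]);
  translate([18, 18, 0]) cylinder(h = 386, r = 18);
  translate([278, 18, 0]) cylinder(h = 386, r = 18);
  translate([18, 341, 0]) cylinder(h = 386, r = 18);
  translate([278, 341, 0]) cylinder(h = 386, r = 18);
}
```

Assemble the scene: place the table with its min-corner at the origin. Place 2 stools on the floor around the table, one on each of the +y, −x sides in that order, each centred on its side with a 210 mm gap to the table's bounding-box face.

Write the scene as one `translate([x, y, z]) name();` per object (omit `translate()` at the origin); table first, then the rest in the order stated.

table();
translate([365, 779, 0]) stool();
translate([-506, 105, 0]) stool();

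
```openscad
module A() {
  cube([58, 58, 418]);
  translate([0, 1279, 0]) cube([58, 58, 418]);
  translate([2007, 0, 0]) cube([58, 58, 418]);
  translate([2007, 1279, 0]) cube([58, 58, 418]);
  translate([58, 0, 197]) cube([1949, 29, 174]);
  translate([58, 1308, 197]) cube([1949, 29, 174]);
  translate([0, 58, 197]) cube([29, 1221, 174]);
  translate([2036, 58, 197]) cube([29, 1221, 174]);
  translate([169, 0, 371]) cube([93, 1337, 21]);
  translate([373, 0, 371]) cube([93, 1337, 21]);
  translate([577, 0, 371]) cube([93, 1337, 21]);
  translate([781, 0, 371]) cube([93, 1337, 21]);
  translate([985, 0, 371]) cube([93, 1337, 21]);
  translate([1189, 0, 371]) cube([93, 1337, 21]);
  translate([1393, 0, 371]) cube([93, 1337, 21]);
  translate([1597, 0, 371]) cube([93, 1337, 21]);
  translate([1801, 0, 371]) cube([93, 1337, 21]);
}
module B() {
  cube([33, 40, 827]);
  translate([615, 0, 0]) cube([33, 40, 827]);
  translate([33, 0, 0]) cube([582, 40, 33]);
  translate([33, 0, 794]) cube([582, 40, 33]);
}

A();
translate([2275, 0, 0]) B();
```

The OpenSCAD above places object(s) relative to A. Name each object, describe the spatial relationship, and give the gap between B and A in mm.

The picture frame's nearest face is 210 mm from the bed frame's +x face.

A is a bed frame. B is a picture frame. The picture frame is on the floor beside the bed frame on its +x side. The gap between the picture frame and the bed frame is 210 mm.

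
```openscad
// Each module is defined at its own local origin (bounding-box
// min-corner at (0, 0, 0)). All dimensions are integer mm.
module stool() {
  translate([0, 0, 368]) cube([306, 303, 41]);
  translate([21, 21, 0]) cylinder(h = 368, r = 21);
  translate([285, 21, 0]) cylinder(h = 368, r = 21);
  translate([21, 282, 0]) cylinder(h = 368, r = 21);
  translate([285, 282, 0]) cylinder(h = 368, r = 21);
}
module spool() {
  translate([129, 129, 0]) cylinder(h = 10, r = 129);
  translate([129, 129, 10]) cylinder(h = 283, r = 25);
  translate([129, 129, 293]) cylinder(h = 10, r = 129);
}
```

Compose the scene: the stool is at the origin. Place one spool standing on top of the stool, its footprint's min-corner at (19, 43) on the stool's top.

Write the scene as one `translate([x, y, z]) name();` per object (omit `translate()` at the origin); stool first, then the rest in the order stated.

stool();
translate([19, 43, 409]) spool();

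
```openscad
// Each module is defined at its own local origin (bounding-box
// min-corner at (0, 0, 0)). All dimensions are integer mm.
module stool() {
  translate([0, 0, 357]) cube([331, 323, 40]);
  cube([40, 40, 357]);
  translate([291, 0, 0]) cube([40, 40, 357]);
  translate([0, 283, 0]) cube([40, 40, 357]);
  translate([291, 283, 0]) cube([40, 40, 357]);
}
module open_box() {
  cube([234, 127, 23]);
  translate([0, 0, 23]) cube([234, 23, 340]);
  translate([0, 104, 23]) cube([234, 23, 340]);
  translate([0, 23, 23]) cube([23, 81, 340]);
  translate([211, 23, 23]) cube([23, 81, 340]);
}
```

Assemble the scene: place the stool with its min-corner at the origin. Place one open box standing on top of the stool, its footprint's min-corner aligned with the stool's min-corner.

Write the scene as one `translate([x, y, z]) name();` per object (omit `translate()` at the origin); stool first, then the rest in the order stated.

stool();
translate([0, 0, 397]) open_box();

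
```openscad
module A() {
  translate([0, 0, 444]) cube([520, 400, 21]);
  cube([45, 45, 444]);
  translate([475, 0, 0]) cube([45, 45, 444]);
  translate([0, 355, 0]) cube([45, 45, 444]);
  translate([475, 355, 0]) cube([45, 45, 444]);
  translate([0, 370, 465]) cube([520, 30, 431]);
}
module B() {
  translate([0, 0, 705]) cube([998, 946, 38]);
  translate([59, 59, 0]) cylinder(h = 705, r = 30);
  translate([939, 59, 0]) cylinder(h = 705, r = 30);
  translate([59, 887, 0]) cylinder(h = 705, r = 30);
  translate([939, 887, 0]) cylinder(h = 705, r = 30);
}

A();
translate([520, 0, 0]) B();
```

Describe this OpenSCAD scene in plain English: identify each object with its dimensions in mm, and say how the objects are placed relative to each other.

A is a chair. The seat is a 520×400×21 mm slab with its top at z = 465 mm, on four 45×45 mm corner legs (flush with the seat edges, standing on z = 0). A flat backrest 30 mm thick, 431 mm tall, spans the full seat width and rises from the seat top along its +y edge, rear face flush with the rear of the seat.

B is a table with a 998×946 mm rectangular top, 38 mm thick, top surface at z = 743 mm, supported by four round legs of 60 mm diameter, each leg's bounding box inset 29 mm from the nearest pair of top edges, running from the floor.

The table is against the chair's +x side, with their −y faces flush.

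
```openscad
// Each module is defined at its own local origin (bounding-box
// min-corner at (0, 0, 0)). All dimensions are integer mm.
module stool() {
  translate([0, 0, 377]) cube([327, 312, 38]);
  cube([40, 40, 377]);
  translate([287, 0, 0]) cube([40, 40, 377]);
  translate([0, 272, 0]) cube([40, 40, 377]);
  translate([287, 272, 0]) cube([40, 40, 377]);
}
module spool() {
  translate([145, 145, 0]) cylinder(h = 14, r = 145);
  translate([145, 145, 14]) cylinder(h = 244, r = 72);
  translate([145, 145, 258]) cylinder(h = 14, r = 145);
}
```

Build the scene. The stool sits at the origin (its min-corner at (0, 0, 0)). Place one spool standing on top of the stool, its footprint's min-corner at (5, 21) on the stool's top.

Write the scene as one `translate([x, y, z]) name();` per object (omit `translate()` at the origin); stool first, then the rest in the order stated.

stool();
translate([5, 21, 415]) spool();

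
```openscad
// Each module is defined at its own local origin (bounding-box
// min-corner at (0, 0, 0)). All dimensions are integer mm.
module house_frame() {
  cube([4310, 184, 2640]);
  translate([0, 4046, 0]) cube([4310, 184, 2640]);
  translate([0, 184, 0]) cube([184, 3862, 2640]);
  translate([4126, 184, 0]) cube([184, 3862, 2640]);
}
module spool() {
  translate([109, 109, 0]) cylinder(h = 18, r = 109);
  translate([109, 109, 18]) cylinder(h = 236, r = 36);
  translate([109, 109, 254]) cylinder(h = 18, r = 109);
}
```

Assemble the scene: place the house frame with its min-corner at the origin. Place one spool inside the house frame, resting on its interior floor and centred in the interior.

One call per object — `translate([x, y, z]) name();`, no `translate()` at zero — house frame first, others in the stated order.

house_frame();
translate([2046, 2006, 0]) spool();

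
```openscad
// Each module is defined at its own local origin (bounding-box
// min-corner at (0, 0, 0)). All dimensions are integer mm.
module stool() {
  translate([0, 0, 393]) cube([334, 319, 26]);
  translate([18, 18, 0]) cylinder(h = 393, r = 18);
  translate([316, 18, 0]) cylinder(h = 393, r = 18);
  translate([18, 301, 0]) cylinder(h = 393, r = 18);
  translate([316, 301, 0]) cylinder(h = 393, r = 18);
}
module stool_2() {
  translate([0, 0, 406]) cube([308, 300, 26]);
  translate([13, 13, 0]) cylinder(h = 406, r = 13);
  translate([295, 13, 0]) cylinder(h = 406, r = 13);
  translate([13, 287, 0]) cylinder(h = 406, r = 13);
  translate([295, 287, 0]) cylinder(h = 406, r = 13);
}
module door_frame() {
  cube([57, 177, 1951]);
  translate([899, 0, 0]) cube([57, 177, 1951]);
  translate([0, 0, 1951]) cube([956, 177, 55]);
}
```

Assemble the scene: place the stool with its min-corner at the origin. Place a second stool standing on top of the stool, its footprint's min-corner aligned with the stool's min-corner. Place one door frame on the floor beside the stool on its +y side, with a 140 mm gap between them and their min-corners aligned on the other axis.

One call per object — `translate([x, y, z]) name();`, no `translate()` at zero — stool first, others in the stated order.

stool();
translate([0, 0, 419]) stool_2();
translate([0, 459, 0]) door_frame();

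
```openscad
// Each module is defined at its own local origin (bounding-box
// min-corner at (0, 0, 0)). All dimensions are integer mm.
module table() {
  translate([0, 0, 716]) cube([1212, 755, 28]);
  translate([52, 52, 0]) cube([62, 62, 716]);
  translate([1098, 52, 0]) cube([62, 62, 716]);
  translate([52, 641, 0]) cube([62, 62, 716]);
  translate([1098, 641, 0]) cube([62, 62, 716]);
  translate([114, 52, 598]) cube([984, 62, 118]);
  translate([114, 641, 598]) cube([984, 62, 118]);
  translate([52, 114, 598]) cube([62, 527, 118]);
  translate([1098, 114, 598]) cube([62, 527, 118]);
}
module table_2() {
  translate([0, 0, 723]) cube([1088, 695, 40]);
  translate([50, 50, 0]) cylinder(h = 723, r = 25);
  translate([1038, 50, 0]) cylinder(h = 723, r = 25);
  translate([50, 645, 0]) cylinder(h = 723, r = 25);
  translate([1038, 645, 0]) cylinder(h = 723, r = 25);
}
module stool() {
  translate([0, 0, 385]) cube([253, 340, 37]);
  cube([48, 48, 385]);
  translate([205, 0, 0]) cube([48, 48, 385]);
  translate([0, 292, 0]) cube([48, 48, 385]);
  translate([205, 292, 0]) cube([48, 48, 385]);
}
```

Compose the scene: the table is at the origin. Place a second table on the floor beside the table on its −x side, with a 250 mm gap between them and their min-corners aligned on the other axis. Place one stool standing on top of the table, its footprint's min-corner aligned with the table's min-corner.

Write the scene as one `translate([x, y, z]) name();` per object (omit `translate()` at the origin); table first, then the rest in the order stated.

table();
translate([-1338, 0, 0]) table_2();
translate([0, 0, 744]) stool();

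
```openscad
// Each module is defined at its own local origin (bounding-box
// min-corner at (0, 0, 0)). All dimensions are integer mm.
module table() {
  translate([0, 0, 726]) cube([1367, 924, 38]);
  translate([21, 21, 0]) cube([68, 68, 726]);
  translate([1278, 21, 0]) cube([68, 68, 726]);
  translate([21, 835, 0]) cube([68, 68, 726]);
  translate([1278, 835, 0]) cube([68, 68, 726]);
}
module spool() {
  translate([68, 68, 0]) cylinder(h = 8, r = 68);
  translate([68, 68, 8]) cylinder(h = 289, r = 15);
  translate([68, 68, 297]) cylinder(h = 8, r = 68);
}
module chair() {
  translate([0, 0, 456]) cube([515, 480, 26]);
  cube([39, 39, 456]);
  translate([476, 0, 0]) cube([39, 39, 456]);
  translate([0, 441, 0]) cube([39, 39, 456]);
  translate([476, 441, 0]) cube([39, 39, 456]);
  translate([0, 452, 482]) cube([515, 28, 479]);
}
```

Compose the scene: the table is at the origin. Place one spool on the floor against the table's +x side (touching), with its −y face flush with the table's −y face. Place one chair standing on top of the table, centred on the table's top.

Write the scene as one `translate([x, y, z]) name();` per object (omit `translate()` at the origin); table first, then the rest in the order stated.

table();
translate([1367, 0, 0]) spool();
translate([426, 222, 764]) chair();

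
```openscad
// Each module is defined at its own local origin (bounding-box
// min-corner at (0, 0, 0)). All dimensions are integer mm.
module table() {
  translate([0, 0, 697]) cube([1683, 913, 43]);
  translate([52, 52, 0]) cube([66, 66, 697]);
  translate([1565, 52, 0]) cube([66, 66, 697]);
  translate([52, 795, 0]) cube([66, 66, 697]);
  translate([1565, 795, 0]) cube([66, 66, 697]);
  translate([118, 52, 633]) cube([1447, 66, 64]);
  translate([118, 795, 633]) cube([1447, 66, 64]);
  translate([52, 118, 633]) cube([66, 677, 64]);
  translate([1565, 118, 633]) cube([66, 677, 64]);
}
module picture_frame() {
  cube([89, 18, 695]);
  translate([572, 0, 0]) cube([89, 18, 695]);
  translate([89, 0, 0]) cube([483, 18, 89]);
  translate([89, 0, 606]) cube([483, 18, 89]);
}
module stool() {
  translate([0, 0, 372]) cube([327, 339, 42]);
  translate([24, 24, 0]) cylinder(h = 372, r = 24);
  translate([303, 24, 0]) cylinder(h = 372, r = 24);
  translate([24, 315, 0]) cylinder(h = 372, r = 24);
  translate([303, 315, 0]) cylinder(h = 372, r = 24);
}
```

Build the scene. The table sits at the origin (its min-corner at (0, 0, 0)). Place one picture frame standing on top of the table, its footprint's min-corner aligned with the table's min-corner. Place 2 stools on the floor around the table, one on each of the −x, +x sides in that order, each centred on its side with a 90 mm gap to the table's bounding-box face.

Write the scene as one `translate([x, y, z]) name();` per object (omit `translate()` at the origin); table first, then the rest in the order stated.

table();
translate([0, 0, 740]) picture_frame();
translate([-417, 287, 0]) stool();
translate([1773, 287, 0]) stool();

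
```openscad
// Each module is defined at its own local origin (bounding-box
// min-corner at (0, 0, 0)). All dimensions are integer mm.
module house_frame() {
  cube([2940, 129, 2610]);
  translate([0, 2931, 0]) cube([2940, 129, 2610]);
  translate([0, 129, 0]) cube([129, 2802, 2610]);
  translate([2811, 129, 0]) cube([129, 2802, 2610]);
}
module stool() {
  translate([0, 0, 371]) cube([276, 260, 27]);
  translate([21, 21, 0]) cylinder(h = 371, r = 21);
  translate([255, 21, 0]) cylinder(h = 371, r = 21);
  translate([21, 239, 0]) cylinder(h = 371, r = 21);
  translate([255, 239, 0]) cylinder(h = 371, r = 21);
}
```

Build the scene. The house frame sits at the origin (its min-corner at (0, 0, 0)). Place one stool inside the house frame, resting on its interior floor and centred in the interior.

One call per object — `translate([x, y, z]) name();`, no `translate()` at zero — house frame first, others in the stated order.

house_frame();
translate([1332, 1400, 0]) stool();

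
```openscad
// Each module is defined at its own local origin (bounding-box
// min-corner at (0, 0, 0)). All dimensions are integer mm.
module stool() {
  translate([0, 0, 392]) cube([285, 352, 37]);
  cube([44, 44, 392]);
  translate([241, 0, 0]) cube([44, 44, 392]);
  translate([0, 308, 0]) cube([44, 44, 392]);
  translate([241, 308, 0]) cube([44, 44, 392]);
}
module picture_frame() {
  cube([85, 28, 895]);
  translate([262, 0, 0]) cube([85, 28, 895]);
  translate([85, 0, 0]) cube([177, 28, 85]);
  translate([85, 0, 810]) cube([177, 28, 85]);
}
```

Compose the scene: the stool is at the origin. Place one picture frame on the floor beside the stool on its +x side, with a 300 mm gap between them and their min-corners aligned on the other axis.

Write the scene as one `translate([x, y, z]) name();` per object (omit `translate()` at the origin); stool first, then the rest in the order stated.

stool();
translate([585, 0, 0]) picture_frame();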